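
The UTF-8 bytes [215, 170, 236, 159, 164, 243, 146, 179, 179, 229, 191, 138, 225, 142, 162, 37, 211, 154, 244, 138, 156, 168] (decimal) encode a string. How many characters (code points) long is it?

Byte at offset 0: 0xD7 = 11010111 → 2-byte char (#1). Advance 2.
Byte at offset 2: 0xEC = 11101100 → 3-byte char (#2). Advance 3.
Byte at offset 5: 0xF3 = 11110011 → 4-byte char (#3). Advance 4.
Byte at offset 9: 0xE5 = 11100101 → 3-byte char (#4). Advance 3.
Byte at offset 12: 0xE1 = 11100001 → 3-byte char (#5). Advance 3.
Byte at offset 15: 0x25 = 00100101 → 1-byte char (#6). Advance 1.
Byte at offset 16: 0xD3 = 11010011 → 2-byte char (#7). Advance 2.
Byte at offset 18: 0xF4 = 11110100 → 4-byte char (#8). Advance 4.
Reached end at offset 22 after 8 code points.

8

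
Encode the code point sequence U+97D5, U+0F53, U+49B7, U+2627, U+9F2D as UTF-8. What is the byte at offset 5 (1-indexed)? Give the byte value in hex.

0xBD

1-indexed offset 5 is 0-indexed offset 4.
U+97D5 → 3-byte form E9 9F 95 at offsets 0–2.
U+0F53 → 3-byte form E0 BD 93 at offsets 3–5.
Offset 4 falls in char 2's range; it's byte 2 of E0 BD 93 = 0xBD.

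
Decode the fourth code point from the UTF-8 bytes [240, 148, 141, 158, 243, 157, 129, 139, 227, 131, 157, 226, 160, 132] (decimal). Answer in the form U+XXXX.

Offset 0: leading byte 0xF0 = 11110000 → 4-byte char #1 = F0 94 8D 9E.
Offset 4: leading byte 0xF3 = 11110011 → 4-byte char #2 = F3 9D 81 8B.
Offset 8: leading byte 0xE3 = 11100011 → 3-byte char #3 = E3 83 9D.
Offset 11: leading byte 0xE2 = 11100010 → 3-byte char #4 = E2 A0 84.
Leading byte 0xE2 = 11100010 matches 1110xxxx → 3-byte sequence.
Byte 1: 0xE2 = 11100010, payload 0010 (4 bits).
Byte 2: 0xA0 = 10100000 (10xxxxxx ✓), payload 100000.
Byte 3: 0x84 = 10000100 (10xxxxxx ✓), payload 000100.
Concatenate: 0010100000000100 = 0x2804 (16 bits → U+2804).

U+2804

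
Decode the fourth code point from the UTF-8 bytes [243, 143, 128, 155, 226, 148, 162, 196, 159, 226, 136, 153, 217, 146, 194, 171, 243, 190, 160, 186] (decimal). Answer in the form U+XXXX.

U+2219

Offset 0: leading byte 0xF3 = 11110011 → 4-byte char #1 = F3 8F 80 9B.
Offset 4: leading byte 0xE2 = 11100010 → 3-byte char #2 = E2 94 A2.
Offset 7: leading byte 0xC4 = 11000100 → 2-byte char #3 = C4 9F.
Offset 9: leading byte 0xE2 = 11100010 → 3-byte char #4 = E2 88 99.
Leading byte 0xE2 = 11100010 matches 1110xxxx → 3-byte sequence.
Byte 1: 0xE2 = 11100010, payload 0010 (4 bits).
Byte 2: 0x88 = 10001000 (10xxxxxx ✓), payload 001000.
Byte 3: 0x99 = 10011001 (10xxxxxx ✓), payload 011001.
Concatenate: 0010001000011001 = 0x2219 (16 bits → U+2219).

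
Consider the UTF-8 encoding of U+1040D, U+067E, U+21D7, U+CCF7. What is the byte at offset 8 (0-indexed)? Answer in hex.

0x97

U+1040D → 4-byte form F0 90 90 8D at offsets 0–3.
U+067E → 2-byte form D9 BE at offsets 4–5.
U+21D7 → 3-byte form E2 87 97 at offsets 6–8.
Offset 8 falls in char 3's range; it's byte 3 of E2 87 97 = 0x97.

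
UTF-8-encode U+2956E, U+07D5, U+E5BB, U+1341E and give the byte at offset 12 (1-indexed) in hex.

0x90

1-indexed offset 12 is 0-indexed offset 11.
U+2956E → 4-byte form F0 A9 95 AE at offsets 0–3.
U+07D5 → 2-byte form DF 95 at offsets 4–5.
U+E5BB → 3-byte form EE 96 BB at offsets 6–8.
U+1341E → 4-byte form F0 93 90 9E at offsets 9–12.
Offset 11 falls in char 4's range; it's byte 3 of F0 93 90 9E = 0x90.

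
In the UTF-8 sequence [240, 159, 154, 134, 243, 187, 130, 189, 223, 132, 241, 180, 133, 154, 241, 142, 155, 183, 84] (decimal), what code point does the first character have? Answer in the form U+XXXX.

Offset 0: leading byte 0xF0 = 11110000 → 4-byte char #1 = F0 9F 9A 86.
Leading byte 0xF0 = 11110000 matches 11110xxx → 4-byte sequence.
Byte 1: 0xF0 = 11110000, payload 000 (3 bits).
Byte 2: 0x9F = 10011111 (10xxxxxx ✓), payload 011111.
Byte 3: 0x9A = 10011010 (10xxxxxx ✓), payload 011010.
Byte 4: 0x86 = 10000110 (10xxxxxx ✓), payload 000110.
Concatenate: 000011111011010000110 = 0x1F686 (21 bits → U+1F686).

U+1F686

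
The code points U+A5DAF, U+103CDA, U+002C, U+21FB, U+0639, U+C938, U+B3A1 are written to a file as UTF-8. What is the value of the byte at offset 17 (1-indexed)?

0xB8

1-indexed offset 17 is 0-indexed offset 16.
U+A5DAF → 4-byte form F2 A5 B6 AF at offsets 0–3.
U+103CDA → 4-byte form F4 83 B3 9A at offsets 4–7.
U+002C → 1-byte form 2C at offsets 8–8.
U+21FB → 3-byte form E2 87 BB at offsets 9–11.
U+0639 → 2-byte form D8 B9 at offsets 12–13.
U+C938 → 3-byte form EC A4 B8 at offsets 14–16.
Offset 16 falls in char 6's range; it's byte 3 of EC A4 B8 = 0xB8.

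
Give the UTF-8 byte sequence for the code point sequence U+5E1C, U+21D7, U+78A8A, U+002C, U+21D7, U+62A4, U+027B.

U+5E1C: 3-byte form → E5 B8 9C.
U+21D7: 3-byte form → E2 87 97.
U+78A8A: 4-byte form → F1 B8 AA 8A.
U+002C: 1-byte form → 2C.
U+21D7: 3-byte form → E2 87 97.
U+62A4: 3-byte form → E6 8A A4.
U+027B: 2-byte form → C9 BB.
Concatenated (19 bytes): E5 B8 9C E2 87 97 F1 B8 AA 8A 2C E2 87 97 E6 8A A4 C9 BB.

E5 B8 9C E2 87 97 F1 B8 AA 8A 2C E2 87 97 E6 8A A4 C9 BB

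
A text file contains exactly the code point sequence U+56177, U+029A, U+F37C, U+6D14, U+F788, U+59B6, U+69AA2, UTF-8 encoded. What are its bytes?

F1 96 85 B7 CA 9A EF 8D BC E6 B4 94 EF 9E 88 E5 A6 B6 F1 A9 AA A2

U+56177: 4-byte form → F1 96 85 B7.
U+029A: 2-byte form → CA 9A.
U+F37C: 3-byte form → EF 8D BC.
U+6D14: 3-byte form → E6 B4 94.
U+F788: 3-byte form → EF 9E 88.
U+59B6: 3-byte form → E5 A6 B6.
U+69AA2: 4-byte form → F1 A9 AA A2.
Concatenated (22 bytes): F1 96 85 B7 CA 9A EF 8D BC E6 B4 94 EF 9E 88 E5 A6 B6 F1 A9 AA A2.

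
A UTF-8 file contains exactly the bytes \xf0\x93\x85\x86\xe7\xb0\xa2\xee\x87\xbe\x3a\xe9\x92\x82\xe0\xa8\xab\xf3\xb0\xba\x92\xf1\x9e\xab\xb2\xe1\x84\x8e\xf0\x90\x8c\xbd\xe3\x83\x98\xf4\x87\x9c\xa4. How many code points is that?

12

Byte at offset 0: 0xF0 = 11110000 → 4-byte char (#1). Advance 4.
Byte at offset 4: 0xE7 = 11100111 → 3-byte char (#2). Advance 3.
Byte at offset 7: 0xEE = 11101110 → 3-byte char (#3). Advance 3.
Byte at offset 10: 0x3A = 00111010 → 1-byte char (#4). Advance 1.
Byte at offset 11: 0xE9 = 11101001 → 3-byte char (#5). Advance 3.
Byte at offset 14: 0xE0 = 11100000 → 3-byte char (#6). Advance 3.
Byte at offset 17: 0xF3 = 11110011 → 4-byte char (#7). Advance 4.
Byte at offset 21: 0xF1 = 11110001 → 4-byte char (#8). Advance 4.
Byte at offset 25: 0xE1 = 11100001 → 3-byte char (#9). Advance 3.
Byte at offset 28: 0xF0 = 11110000 → 4-byte char (#10). Advance 4.
Byte at offset 32: 0xE3 = 11100011 → 3-byte char (#11). Advance 3.
Byte at offset 35: 0xF4 = 11110100 → 4-byte char (#12). Advance 4.
Reached end at offset 39 after 12 code points.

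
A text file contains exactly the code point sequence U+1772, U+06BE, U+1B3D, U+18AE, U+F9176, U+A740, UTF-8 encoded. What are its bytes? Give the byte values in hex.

E1 9D B2 DA BE E1 AC BD E1 A2 AE F3 B9 85 B6 EA 9D 80

U+1772: 3-byte form → E1 9D B2.
U+06BE: 2-byte form → DA BE.
U+1B3D: 3-byte form → E1 AC BD.
U+18AE: 3-byte form → E1 A2 AE.
U+F9176: 4-byte form → F3 B9 85 B6.
U+A740: 3-byte form → EA 9D 80.
Concatenated (18 bytes): E1 9D B2 DA BE E1 AC BD E1 A2 AE F3 B9 85 B6 EA 9D 80.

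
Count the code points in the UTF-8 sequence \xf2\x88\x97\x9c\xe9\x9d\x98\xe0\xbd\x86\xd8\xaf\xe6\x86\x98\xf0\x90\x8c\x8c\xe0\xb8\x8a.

7

Byte at offset 0: 0xF2 = 11110010 → 4-byte char (#1). Advance 4.
Byte at offset 4: 0xE9 = 11101001 → 3-byte char (#2). Advance 3.
Byte at offset 7: 0xE0 = 11100000 → 3-byte char (#3). Advance 3.
Byte at offset 10: 0xD8 = 11011000 → 2-byte char (#4). Advance 2.
Byte at offset 12: 0xE6 = 11100110 → 3-byte char (#5). Advance 3.
Byte at offset 15: 0xF0 = 11110000 → 4-byte char (#6). Advance 4.
Byte at offset 19: 0xE0 = 11100000 → 3-byte char (#7). Advance 3.
Reached end at offset 22 after 7 code points.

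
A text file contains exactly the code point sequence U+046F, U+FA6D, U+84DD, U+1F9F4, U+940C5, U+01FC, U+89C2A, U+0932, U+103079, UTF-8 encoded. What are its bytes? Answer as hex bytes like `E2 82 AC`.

U+046F: 2-byte form → D1 AF.
U+FA6D: 3-byte form → EF A9 AD.
U+84DD: 3-byte form → E8 93 9D.
U+1F9F4: 4-byte form → F0 9F A7 B4.
U+940C5: 4-byte form → F2 94 83 85.
U+01FC: 2-byte form → C7 BC.
U+89C2A: 4-byte form → F2 89 B0 AA.
U+0932: 3-byte form → E0 A4 B2.
U+103079: 4-byte form → F4 83 81 B9.
Concatenated (29 bytes): D1 AF EF A9 AD E8 93 9D F0 9F A7 B4 F2 94 83 85 C7 BC F2 89 B0 AA E0 A4 B2 F4 83 81 B9.

D1 AF EF A9 AD E8 93 9D F0 9F A7 B4 F2 94 83 85 C7 BC F2 89 B0 AA E0 A4 B2 F4 83 81 B9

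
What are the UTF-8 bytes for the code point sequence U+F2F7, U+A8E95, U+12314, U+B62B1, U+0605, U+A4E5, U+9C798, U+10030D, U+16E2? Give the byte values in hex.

EF 8B B7 F2 A8 BA 95 F0 92 8C 94 F2 B6 8A B1 D8 85 EA 93 A5 F2 9C 9E 98 F4 80 8C 8D E1 9B A2

U+F2F7: 3-byte form → EF 8B B7.
U+A8E95: 4-byte form → F2 A8 BA 95.
U+12314: 4-byte form → F0 92 8C 94.
U+B62B1: 4-byte form → F2 B6 8A B1.
U+0605: 2-byte form → D8 85.
U+A4E5: 3-byte form → EA 93 A5.
U+9C798: 4-byte form → F2 9C 9E 98.
U+10030D: 4-byte form → F4 80 8C 8D.
U+16E2: 3-byte form → E1 9B A2.
Concatenated (31 bytes): EF 8B B7 F2 A8 BA 95 F0 92 8C 94 F2 B6 8A B1 D8 85 EA 93 A5 F2 9C 9E 98 F4 80 8C 8D E1 9B A2.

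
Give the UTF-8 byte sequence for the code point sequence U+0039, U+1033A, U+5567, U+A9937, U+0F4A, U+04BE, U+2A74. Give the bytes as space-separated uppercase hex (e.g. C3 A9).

39 F0 90 8C BA E5 95 A7 F2 A9 A4 B7 E0 BD 8A D2 BE E2 A9 B4

U+0039: 1-byte form → 39.
U+1033A: 4-byte form → F0 90 8C BA.
U+5567: 3-byte form → E5 95 A7.
U+A9937: 4-byte form → F2 A9 A4 B7.
U+0F4A: 3-byte form → E0 BD 8A.
U+04BE: 2-byte form → D2 BE.
U+2A74: 3-byte form → E2 A9 B4.
Concatenated (20 bytes): 39 F0 90 8C BA E5 95 A7 F2 A9 A4 B7 E0 BD 8A D2 BE E2 A9 B4.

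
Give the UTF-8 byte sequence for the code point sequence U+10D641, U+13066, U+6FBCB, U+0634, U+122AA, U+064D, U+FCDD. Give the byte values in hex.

F4 8D 99 81 F0 93 81 A6 F1 AF AF 8B D8 B4 F0 92 8A AA D9 8D EF B3 9D

U+10D641: 4-byte form → F4 8D 99 81.
U+13066: 4-byte form → F0 93 81 A6.
U+6FBCB: 4-byte form → F1 AF AF 8B.
U+0634: 2-byte form → D8 B4.
U+122AA: 4-byte form → F0 92 8A AA.
U+064D: 2-byte form → D9 8D.
U+FCDD: 3-byte form → EF B3 9D.
Concatenated (23 bytes): F4 8D 99 81 F0 93 81 A6 F1 AF AF 8B D8 B4 F0 92 8A AA D9 8D EF B3 9D.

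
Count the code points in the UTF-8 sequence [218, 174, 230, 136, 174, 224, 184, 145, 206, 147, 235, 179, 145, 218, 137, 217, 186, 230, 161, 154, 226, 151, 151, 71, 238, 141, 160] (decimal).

Byte at offset 0: 0xDA = 11011010 → 2-byte char (#1). Advance 2.
Byte at offset 2: 0xE6 = 11100110 → 3-byte char (#2). Advance 3.
Byte at offset 5: 0xE0 = 11100000 → 3-byte char (#3). Advance 3.
Byte at offset 8: 0xCE = 11001110 → 2-byte char (#4). Advance 2.
Byte at offset 10: 0xEB = 11101011 → 3-byte char (#5). Advance 3.
Byte at offset 13: 0xDA = 11011010 → 2-byte char (#6). Advance 2.
Byte at offset 15: 0xD9 = 11011001 → 2-byte char (#7). Advance 2.
Byte at offset 17: 0xE6 = 11100110 → 3-byte char (#8). Advance 3.
Byte at offset 20: 0xE2 = 11100010 → 3-byte char (#9). Advance 3.
Byte at offset 23: 0x47 = 01000111 → 1-byte char (#10). Advance 1.
Byte at offset 24: 0xEE = 11101110 → 3-byte char (#11). Advance 3.
Reached end at offset 27 after 11 code points.

11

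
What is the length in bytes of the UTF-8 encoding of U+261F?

3

U+261F = 0x261F. UTF-8 uses 1 byte below 0x80, 2 below 0x800, 3 below 0x10000, 4 up to 0x10FFFF. 0x261F is in U+0800–U+FFFF → 3 bytes.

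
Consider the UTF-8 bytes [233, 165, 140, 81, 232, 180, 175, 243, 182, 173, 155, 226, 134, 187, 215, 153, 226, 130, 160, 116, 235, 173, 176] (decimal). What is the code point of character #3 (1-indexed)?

Offset 0: leading byte 0xE9 = 11101001 → 3-byte char #1 = E9 A5 8C.
Offset 3: leading byte 0x51 = 01010001 → 1-byte char #2 = 51.
Offset 4: leading byte 0xE8 = 11101000 → 3-byte char #3 = E8 B4 AF.
Leading byte 0xE8 = 11101000 matches 1110xxxx → 3-byte sequence.
Byte 1: 0xE8 = 11101000, payload 1000 (4 bits).
Byte 2: 0xB4 = 10110100 (10xxxxxx ✓), payload 110100.
Byte 3: 0xAF = 10101111 (10xxxxxx ✓), payload 101111.
Concatenate: 1000110100101111 = 0x8D2F (16 bits → U+8D2F).

U+8D2F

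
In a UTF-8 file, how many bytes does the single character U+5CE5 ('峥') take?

U+5CE5 = 0x5CE5. UTF-8 uses 1 byte below 0x80, 2 below 0x800, 3 below 0x10000, 4 up to 0x10FFFF. 0x5CE5 is in U+0800–U+FFFF → 3 bytes.

3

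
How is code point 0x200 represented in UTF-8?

U+0200 = 0x200 = 512 decimal. In range U+0080–U+07FF → 2-byte form: 110xxxxx 10xxxxxx.
Binary (11 bits): 01000000000.
Split 5+6: 01000 | 000000.
Byte 1: 11001000 = 0xC8.
Byte 2: 10000000 = 0x80.

C8 80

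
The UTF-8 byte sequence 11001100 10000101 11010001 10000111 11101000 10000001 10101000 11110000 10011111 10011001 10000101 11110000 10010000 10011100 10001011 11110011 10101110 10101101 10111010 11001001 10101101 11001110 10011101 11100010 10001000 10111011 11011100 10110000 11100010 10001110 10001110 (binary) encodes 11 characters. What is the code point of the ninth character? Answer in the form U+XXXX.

U+223B

Offset 0: leading byte 0xCC = 11001100 → 2-byte char #1 = CC 85.
Offset 2: leading byte 0xD1 = 11010001 → 2-byte char #2 = D1 87.
Offset 4: leading byte 0xE8 = 11101000 → 3-byte char #3 = E8 81 A8.
Offset 7: leading byte 0xF0 = 11110000 → 4-byte char #4 = F0 9F 99 85.
Offset 11: leading byte 0xF0 = 11110000 → 4-byte char #5 = F0 90 9C 8B.
Offset 15: leading byte 0xF3 = 11110011 → 4-byte char #6 = F3 AE AD BA.
Offset 19: leading byte 0xC9 = 11001001 → 2-byte char #7 = C9 AD.
Offset 21: leading byte 0xCE = 11001110 → 2-byte char #8 = CE 9D.
Offset 23: leading byte 0xE2 = 11100010 → 3-byte char #9 = E2 88 BB.
Leading byte 0xE2 = 11100010 matches 1110xxxx → 3-byte sequence.
Byte 1: 0xE2 = 11100010, payload 0010 (4 bits).
Byte 2: 0x88 = 10001000 (10xxxxxx ✓), payload 001000.
Byte 3: 0xBB = 10111011 (10xxxxxx ✓), payload 111011.
Concatenate: 0010001000111011 = 0x223B (16 bits → U+223B).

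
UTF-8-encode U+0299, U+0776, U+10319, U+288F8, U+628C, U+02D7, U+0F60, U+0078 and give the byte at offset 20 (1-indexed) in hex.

0xA0

1-indexed offset 20 is 0-indexed offset 19.
U+0299 → 2-byte form CA 99 at offsets 0–1.
U+0776 → 2-byte form DD B6 at offsets 2–3.
U+10319 → 4-byte form F0 90 8C 99 at offsets 4–7.
U+288F8 → 4-byte form F0 A8 A3 B8 at offsets 8–11.
U+628C → 3-byte form E6 8A 8C at offsets 12–14.
U+02D7 → 2-byte form CB 97 at offsets 15–16.
U+0F60 → 3-byte form E0 BD A0 at offsets 17–19.
Offset 19 falls in char 7's range; it's byte 3 of E0 BD A0 = 0xA0.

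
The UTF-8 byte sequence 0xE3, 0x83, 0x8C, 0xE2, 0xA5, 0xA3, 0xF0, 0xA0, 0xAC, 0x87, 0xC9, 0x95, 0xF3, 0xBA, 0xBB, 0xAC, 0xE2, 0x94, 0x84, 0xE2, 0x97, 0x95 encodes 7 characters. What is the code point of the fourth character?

U+0255

Offset 0: leading byte 0xE3 = 11100011 → 3-byte char #1 = E3 83 8C.
Offset 3: leading byte 0xE2 = 11100010 → 3-byte char #2 = E2 A5 A3.
Offset 6: leading byte 0xF0 = 11110000 → 4-byte char #3 = F0 A0 AC 87.
Offset 10: leading byte 0xC9 = 11001001 → 2-byte char #4 = C9 95.
Leading byte 0xC9 = 11001001 matches 110xxxxx → 2-byte sequence.
Byte 1: 0xC9 = 11001001, payload 01001 (5 bits).
Byte 2: 0x95 = 10010101 (10xxxxxx ✓), payload 010101.
Concatenate: 01001010101 = 0x255 (11 bits → U+0255).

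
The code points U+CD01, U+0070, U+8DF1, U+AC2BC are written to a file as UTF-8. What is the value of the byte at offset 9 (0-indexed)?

U+CD01 → 3-byte form EC B4 81 at offsets 0–2.
U+0070 → 1-byte form 70 at offsets 3–3.
U+8DF1 → 3-byte form E8 B7 B1 at offsets 4–6.
U+AC2BC → 4-byte form F2 AC 8A BC at offsets 7–10.
Offset 9 falls in char 4's range; it's byte 3 of F2 AC 8A BC = 0x8A.

0x8A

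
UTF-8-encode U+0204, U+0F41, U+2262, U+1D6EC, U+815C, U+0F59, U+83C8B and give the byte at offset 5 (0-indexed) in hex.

U+0204 → 2-byte form C8 84 at offsets 0–1.
U+0F41 → 3-byte form E0 BD 81 at offsets 2–4.
U+2262 → 3-byte form E2 89 A2 at offsets 5–7.
Offset 5 falls in char 3's range; it's byte 1 of E2 89 A2 = 0xE2.

0xE2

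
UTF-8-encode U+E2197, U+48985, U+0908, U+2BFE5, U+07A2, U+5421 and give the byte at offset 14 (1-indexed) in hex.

1-indexed offset 14 is 0-indexed offset 13.
U+E2197 → 4-byte form F3 A2 86 97 at offsets 0–3.
U+48985 → 4-byte form F1 88 A6 85 at offsets 4–7.
U+0908 → 3-byte form E0 A4 88 at offsets 8–10.
U+2BFE5 → 4-byte form F0 AB BF A5 at offsets 11–14.
Offset 13 falls in char 4's range; it's byte 3 of F0 AB BF A5 = 0xBF.

0xBF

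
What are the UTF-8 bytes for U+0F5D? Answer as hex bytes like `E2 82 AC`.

U+0F5D = 0xF5D = 3933 decimal. In range U+0800–U+FFFF → 3-byte form: 1110xxxx 10xxxxxx 10xxxxxx.
Binary (16 bits): 0000111101011101.
Split 4+6+6: 0000 | 111101 | 011101.
Byte 1: 11100000 = 0xE0.
Byte 2: 10111101 = 0xBD.
Byte 3: 10011101 = 0x9D.

E0 BD 9D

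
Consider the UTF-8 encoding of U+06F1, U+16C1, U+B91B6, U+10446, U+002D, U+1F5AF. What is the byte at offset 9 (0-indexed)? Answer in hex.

0xF0

U+06F1 → 2-byte form DB B1 at offsets 0–1.
U+16C1 → 3-byte form E1 9B 81 at offsets 2–4.
U+B91B6 → 4-byte form F2 B9 86 B6 at offsets 5–8.
U+10446 → 4-byte form F0 90 91 86 at offsets 9–12.
Offset 9 falls in char 4's range; it's byte 1 of F0 90 91 86 = 0xF0.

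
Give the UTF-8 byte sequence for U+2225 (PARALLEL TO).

E2 88 A5

U+2225 = 0x2225 = 8741 decimal. In range U+0800–U+FFFF → 3-byte form: 1110xxxx 10xxxxxx 10xxxxxx.
Binary (16 bits): 0010001000100101.
Split 4+6+6: 0010 | 001000 | 100101.
Byte 1: 11100010 = 0xE2.
Byte 2: 10001000 = 0x88.
Byte 3: 10100101 = 0xA5.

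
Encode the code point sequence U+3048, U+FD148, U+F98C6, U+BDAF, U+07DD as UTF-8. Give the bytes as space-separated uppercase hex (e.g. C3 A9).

E3 81 88 F3 BD 85 88 F3 B9 A3 86 EB B6 AF DF 9D

U+3048: 3-byte form → E3 81 88.
U+FD148: 4-byte form → F3 BD 85 88.
U+F98C6: 4-byte form → F3 B9 A3 86.
U+BDAF: 3-byte form → EB B6 AF.
U+07DD: 2-byte form → DF 9D.
Concatenated (16 bytes): E3 81 88 F3 BD 85 88 F3 B9 A3 86 EB B6 AF DF 9D.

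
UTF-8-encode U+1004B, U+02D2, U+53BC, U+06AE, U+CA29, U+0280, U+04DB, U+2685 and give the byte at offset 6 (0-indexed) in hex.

U+1004B → 4-byte form F0 90 81 8B at offsets 0–3.
U+02D2 → 2-byte form CB 92 at offsets 4–5.
U+53BC → 3-byte form E5 8E BC at offsets 6–8.
Offset 6 falls in char 3's range; it's byte 1 of E5 8E BC = 0xE5.

0xE5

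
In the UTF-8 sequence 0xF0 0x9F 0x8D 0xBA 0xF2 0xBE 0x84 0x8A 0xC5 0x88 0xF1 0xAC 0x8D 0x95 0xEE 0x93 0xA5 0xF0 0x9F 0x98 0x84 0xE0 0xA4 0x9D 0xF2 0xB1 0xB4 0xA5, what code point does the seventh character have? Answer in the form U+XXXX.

Offset 0: leading byte 0xF0 = 11110000 → 4-byte char #1 = F0 9F 8D BA.
Offset 4: leading byte 0xF2 = 11110010 → 4-byte char #2 = F2 BE 84 8A.
Offset 8: leading byte 0xC5 = 11000101 → 2-byte char #3 = C5 88.
Offset 10: leading byte 0xF1 = 11110001 → 4-byte char #4 = F1 AC 8D 95.
Offset 14: leading byte 0xEE = 11101110 → 3-byte char #5 = EE 93 A5.
Offset 17: leading byte 0xF0 = 11110000 → 4-byte char #6 = F0 9F 98 84.
Offset 21: leading byte 0xE0 = 11100000 → 3-byte char #7 = E0 A4 9D.
Leading byte 0xE0 = 11100000 matches 1110xxxx → 3-byte sequence.
Byte 1: 0xE0 = 11100000, payload 0000 (4 bits).
Byte 2: 0xA4 = 10100100 (10xxxxxx ✓), payload 100100.
Byte 3: 0x9D = 10011101 (10xxxxxx ✓), payload 011101.
Concatenate: 0000100100011101 = 0x91D (16 bits → U+091D).

U+091D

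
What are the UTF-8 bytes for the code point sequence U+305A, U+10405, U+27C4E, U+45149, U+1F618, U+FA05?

E3 81 9A F0 90 90 85 F0 A7 B1 8E F1 85 85 89 F0 9F 98 98 EF A8 85

U+305A: 3-byte form → E3 81 9A.
U+10405: 4-byte form → F0 90 90 85.
U+27C4E: 4-byte form → F0 A7 B1 8E.
U+45149: 4-byte form → F1 85 85 89.
U+1F618: 4-byte form → F0 9F 98 98.
U+FA05: 3-byte form → EF A8 85.
Concatenated (22 bytes): E3 81 9A F0 90 90 85 F0 A7 B1 8E F1 85 85 89 F0 9F 98 98 EF A8 85.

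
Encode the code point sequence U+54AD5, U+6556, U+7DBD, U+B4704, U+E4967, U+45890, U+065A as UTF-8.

U+54AD5: 4-byte form → F1 94 AB 95.
U+6556: 3-byte form → E6 95 96.
U+7DBD: 3-byte form → E7 B6 BD.
U+B4704: 4-byte form → F2 B4 9C 84.
U+E4967: 4-byte form → F3 A4 A5 A7.
U+45890: 4-byte form → F1 85 A2 90.
U+065A: 2-byte form → D9 9A.
Concatenated (24 bytes): F1 94 AB 95 E6 95 96 E7 B6 BD F2 B4 9C 84 F3 A4 A5 A7 F1 85 A2 90 D9 9A.

F1 94 AB 95 E6 95 96 E7 B6 BD F2 B4 9C 84 F3 A4 A5 A7 F1 85 A2 90 D9 9A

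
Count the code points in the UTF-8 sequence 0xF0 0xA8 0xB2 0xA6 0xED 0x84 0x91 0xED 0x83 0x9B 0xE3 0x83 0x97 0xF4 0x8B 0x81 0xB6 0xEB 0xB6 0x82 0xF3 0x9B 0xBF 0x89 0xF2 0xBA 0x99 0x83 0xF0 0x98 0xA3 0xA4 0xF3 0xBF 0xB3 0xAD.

Byte at offset 0: 0xF0 = 11110000 → 4-byte char (#1). Advance 4.
Byte at offset 4: 0xED = 11101101 → 3-byte char (#2). Advance 3.
Byte at offset 7: 0xED = 11101101 → 3-byte char (#3). Advance 3.
Byte at offset 10: 0xE3 = 11100011 → 3-byte char (#4). Advance 3.
Byte at offset 13: 0xF4 = 11110100 → 4-byte char (#5). Advance 4.
Byte at offset 17: 0xEB = 11101011 → 3-byte char (#6). Advance 3.
Byte at offset 20: 0xF3 = 11110011 → 4-byte char (#7). Advance 4.
Byte at offset 24: 0xF2 = 11110010 → 4-byte char (#8). Advance 4.
Byte at offset 28: 0xF0 = 11110000 → 4-byte char (#9). Advance 4.
Byte at offset 32: 0xF3 = 11110011 → 4-byte char (#10). Advance 4.
Reached end at offset 36 after 10 code points.

10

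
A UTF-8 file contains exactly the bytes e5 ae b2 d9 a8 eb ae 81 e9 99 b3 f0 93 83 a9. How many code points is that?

5

Byte at offset 0: 0xE5 = 11100101 → 3-byte char (#1). Advance 3.
Byte at offset 3: 0xD9 = 11011001 → 2-byte char (#2). Advance 2.
Byte at offset 5: 0xEB = 11101011 → 3-byte char (#3). Advance 3.
Byte at offset 8: 0xE9 = 11101001 → 3-byte char (#4). Advance 3.
Byte at offset 11: 0xF0 = 11110000 → 4-byte char (#5). Advance 4.
Reached end at offset 15 after 5 code points.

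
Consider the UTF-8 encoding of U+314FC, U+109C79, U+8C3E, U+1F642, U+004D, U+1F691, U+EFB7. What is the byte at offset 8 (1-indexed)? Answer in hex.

0xB9

1-indexed offset 8 is 0-indexed offset 7.
U+314FC → 4-byte form F0 B1 93 BC at offsets 0–3.
U+109C79 → 4-byte form F4 89 B1 B9 at offsets 4–7.
Offset 7 falls in char 2's range; it's byte 4 of F4 89 B1 B9 = 0xB9.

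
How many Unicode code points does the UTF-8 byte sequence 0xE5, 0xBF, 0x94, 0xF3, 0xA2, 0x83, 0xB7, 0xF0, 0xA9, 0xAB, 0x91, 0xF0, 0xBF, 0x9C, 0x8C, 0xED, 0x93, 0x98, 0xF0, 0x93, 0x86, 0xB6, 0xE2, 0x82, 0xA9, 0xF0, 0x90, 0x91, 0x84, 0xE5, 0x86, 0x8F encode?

9

Byte at offset 0: 0xE5 = 11100101 → 3-byte char (#1). Advance 3.
Byte at offset 3: 0xF3 = 11110011 → 4-byte char (#2). Advance 4.
Byte at offset 7: 0xF0 = 11110000 → 4-byte char (#3). Advance 4.
Byte at offset 11: 0xF0 = 11110000 → 4-byte char (#4). Advance 4.
Byte at offset 15: 0xED = 11101101 → 3-byte char (#5). Advance 3.
Byte at offset 18: 0xF0 = 11110000 → 4-byte char (#6). Advance 4.
Byte at offset 22: 0xE2 = 11100010 → 3-byte char (#7). Advance 3.
Byte at offset 25: 0xF0 = 11110000 → 4-byte char (#8). Advance 4.
Byte at offset 29: 0xE5 = 11100101 → 3-byte char (#9). Advance 3.
Reached end at offset 32 after 9 code points.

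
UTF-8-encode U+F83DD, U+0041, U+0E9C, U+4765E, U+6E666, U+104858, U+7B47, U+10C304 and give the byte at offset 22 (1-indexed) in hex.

0xAD

1-indexed offset 22 is 0-indexed offset 21.
U+F83DD → 4-byte form F3 B8 8F 9D at offsets 0–3.
U+0041 → 1-byte form 41 at offsets 4–4.
U+0E9C → 3-byte form E0 BA 9C at offsets 5–7.
U+4765E → 4-byte form F1 87 99 9E at offsets 8–11.
U+6E666 → 4-byte form F1 AE 99 A6 at offsets 12–15.
U+104858 → 4-byte form F4 84 A1 98 at offsets 16–19.
U+7B47 → 3-byte form E7 AD 87 at offsets 20–22.
Offset 21 falls in char 7's range; it's byte 2 of E7 AD 87 = 0xAD.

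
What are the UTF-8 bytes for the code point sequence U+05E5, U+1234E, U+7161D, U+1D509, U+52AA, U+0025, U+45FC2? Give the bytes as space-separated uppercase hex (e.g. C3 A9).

D7 A5 F0 92 8D 8E F1 B1 98 9D F0 9D 94 89 E5 8A AA 25 F1 85 BF 82

U+05E5: 2-byte form → D7 A5.
U+1234E: 4-byte form → F0 92 8D 8E.
U+7161D: 4-byte form → F1 B1 98 9D.
U+1D509: 4-byte form → F0 9D 94 89.
U+52AA: 3-byte form → E5 8A AA.
U+0025: 1-byte form → 25.
U+45FC2: 4-byte form → F1 85 BF 82.
Concatenated (22 bytes): D7 A5 F0 92 8D 8E F1 B1 98 9D F0 9D 94 89 E5 8A AA 25 F1 85 BF 82.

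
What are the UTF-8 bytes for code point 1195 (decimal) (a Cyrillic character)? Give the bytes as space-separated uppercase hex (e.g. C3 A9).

D2 AB

U+04AB = 0x4AB = 1195 decimal. In range U+0080–U+07FF → 2-byte form: 110xxxxx 10xxxxxx.
Binary (11 bits): 10010101011.
Split 5+6: 10010 | 101011.
Byte 1: 11010010 = 0xD2.
Byte 2: 10101011 = 0xAB.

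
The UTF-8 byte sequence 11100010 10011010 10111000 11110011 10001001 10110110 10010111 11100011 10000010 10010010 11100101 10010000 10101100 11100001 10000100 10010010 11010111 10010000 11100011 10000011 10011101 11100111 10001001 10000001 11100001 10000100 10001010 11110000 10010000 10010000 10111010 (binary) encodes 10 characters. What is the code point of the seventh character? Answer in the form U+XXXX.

U+30DD

Offset 0: leading byte 0xE2 = 11100010 → 3-byte char #1 = E2 9A B8.
Offset 3: leading byte 0xF3 = 11110011 → 4-byte char #2 = F3 89 B6 97.
Offset 7: leading byte 0xE3 = 11100011 → 3-byte char #3 = E3 82 92.
Offset 10: leading byte 0xE5 = 11100101 → 3-byte char #4 = E5 90 AC.
Offset 13: leading byte 0xE1 = 11100001 → 3-byte char #5 = E1 84 92.
Offset 16: leading byte 0xD7 = 11010111 → 2-byte char #6 = D7 90.
Offset 18: leading byte 0xE3 = 11100011 → 3-byte char #7 = E3 83 9D.
Leading byte 0xE3 = 11100011 matches 1110xxxx → 3-byte sequence.
Byte 1: 0xE3 = 11100011, payload 0011 (4 bits).
Byte 2: 0x83 = 10000011 (10xxxxxx ✓), payload 000011.
Byte 3: 0x9D = 10011101 (10xxxxxx ✓), payload 011101.
Concatenate: 0011000011011101 = 0x30DD (16 bits → U+30DD).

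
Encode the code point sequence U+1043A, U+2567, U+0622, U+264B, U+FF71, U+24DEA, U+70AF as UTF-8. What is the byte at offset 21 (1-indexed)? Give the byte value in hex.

0x82

1-indexed offset 21 is 0-indexed offset 20.
U+1043A → 4-byte form F0 90 90 BA at offsets 0–3.
U+2567 → 3-byte form E2 95 A7 at offsets 4–6.
U+0622 → 2-byte form D8 A2 at offsets 7–8.
U+264B → 3-byte form E2 99 8B at offsets 9–11.
U+FF71 → 3-byte form EF BD B1 at offsets 12–14.
U+24DEA → 4-byte form F0 A4 B7 AA at offsets 15–18.
U+70AF → 3-byte form E7 82 AF at offsets 19–21.
Offset 20 falls in char 7's range; it's byte 2 of E7 82 AF = 0x82.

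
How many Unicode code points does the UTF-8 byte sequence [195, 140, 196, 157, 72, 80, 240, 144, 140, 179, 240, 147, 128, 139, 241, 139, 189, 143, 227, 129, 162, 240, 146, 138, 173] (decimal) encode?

9

Byte at offset 0: 0xC3 = 11000011 → 2-byte char (#1). Advance 2.
Byte at offset 2: 0xC4 = 11000100 → 2-byte char (#2). Advance 2.
Byte at offset 4: 0x48 = 01001000 → 1-byte char (#3). Advance 1.
Byte at offset 5: 0x50 = 01010000 → 1-byte char (#4). Advance 1.
Byte at offset 6: 0xF0 = 11110000 → 4-byte char (#5). Advance 4.
Byte at offset 10: 0xF0 = 11110000 → 4-byte char (#6). Advance 4.
Byte at offset 14: 0xF1 = 11110001 → 4-byte char (#7). Advance 4.
Byte at offset 18: 0xE3 = 11100011 → 3-byte char (#8). Advance 3.
Byte at offset 21: 0xF0 = 11110000 → 4-byte char (#9). Advance 4.
Reached end at offset 25 after 9 code points.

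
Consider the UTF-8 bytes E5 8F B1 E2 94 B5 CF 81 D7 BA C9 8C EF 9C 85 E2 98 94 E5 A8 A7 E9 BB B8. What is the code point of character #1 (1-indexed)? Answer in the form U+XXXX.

Offset 0: leading byte 0xE5 = 11100101 → 3-byte char #1 = E5 8F B1.
Leading byte 0xE5 = 11100101 matches 1110xxxx → 3-byte sequence.
Byte 1: 0xE5 = 11100101, payload 0101 (4 bits).
Byte 2: 0x8F = 10001111 (10xxxxxx ✓), payload 001111.
Byte 3: 0xB1 = 10110001 (10xxxxxx ✓), payload 110001.
Concatenate: 0101001111110001 = 0x53F1 (16 bits → U+53F1).

U+53F1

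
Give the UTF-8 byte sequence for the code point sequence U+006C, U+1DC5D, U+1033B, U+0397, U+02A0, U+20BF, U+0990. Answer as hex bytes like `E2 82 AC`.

6C F0 9D B1 9D F0 90 8C BB CE 97 CA A0 E2 82 BF E0 A6 90

U+006C: 1-byte form → 6C.
U+1DC5D: 4-byte form → F0 9D B1 9D.
U+1033B: 4-byte form → F0 90 8C BB.
U+0397: 2-byte form → CE 97.
U+02A0: 2-byte form → CA A0.
U+20BF: 3-byte form → E2 82 BF.
U+0990: 3-byte form → E0 A6 90.
Concatenated (19 bytes): 6C F0 9D B1 9D F0 90 8C BB CE 97 CA A0 E2 82 BF E0 A6 90.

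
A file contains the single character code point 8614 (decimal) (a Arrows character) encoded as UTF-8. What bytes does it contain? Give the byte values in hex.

E2 86 A6

U+21A6 = 0x21A6 = 8614 decimal. In range U+0800–U+FFFF → 3-byte form: 1110xxxx 10xxxxxx 10xxxxxx.
Binary (16 bits): 0010000110100110.
Split 4+6+6: 0010 | 000110 | 100110.
Byte 1: 11100010 = 0xE2.
Byte 2: 10000110 = 0x86.
Byte 3: 10100110 = 0xA6.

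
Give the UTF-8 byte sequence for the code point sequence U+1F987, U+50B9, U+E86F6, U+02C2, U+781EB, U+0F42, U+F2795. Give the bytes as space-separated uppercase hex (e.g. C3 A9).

F0 9F A6 87 E5 82 B9 F3 A8 9B B6 CB 82 F1 B8 87 AB E0 BD 82 F3 B2 9E 95

U+1F987: 4-byte form → F0 9F A6 87.
U+50B9: 3-byte form → E5 82 B9.
U+E86F6: 4-byte form → F3 A8 9B B6.
U+02C2: 2-byte form → CB 82.
U+781EB: 4-byte form → F1 B8 87 AB.
U+0F42: 3-byte form → E0 BD 82.
U+F2795: 4-byte form → F3 B2 9E 95.
Concatenated (24 bytes): F0 9F A6 87 E5 82 B9 F3 A8 9B B6 CB 82 F1 B8 87 AB E0 BD 82 F3 B2 9E 95.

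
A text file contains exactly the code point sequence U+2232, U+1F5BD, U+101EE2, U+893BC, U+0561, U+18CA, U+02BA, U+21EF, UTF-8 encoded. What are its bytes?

E2 88 B2 F0 9F 96 BD F4 81 BB A2 F2 89 8E BC D5 A1 E1 A3 8A CA BA E2 87 AF

U+2232: 3-byte form → E2 88 B2.
U+1F5BD: 4-byte form → F0 9F 96 BD.
U+101EE2: 4-byte form → F4 81 BB A2.
U+893BC: 4-byte form → F2 89 8E BC.
U+0561: 2-byte form → D5 A1.
U+18CA: 3-byte form → E1 A3 8A.
U+02BA: 2-byte form → CA BA.
U+21EF: 3-byte form → E2 87 AF.
Concatenated (25 bytes): E2 88 B2 F0 9F 96 BD F4 81 BB A2 F2 89 8E BC D5 A1 E1 A3 8A CA BA E2 87 AF.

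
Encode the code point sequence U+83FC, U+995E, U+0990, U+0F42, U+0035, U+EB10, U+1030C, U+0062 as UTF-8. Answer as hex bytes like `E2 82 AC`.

E8 8F BC E9 A5 9E E0 A6 90 E0 BD 82 35 EE AC 90 F0 90 8C 8C 62

U+83FC: 3-byte form → E8 8F BC.
U+995E: 3-byte form → E9 A5 9E.
U+0990: 3-byte form → E0 A6 90.
U+0F42: 3-byte form → E0 BD 82.
U+0035: 1-byte form → 35.
U+EB10: 3-byte form → EE AC 90.
U+1030C: 4-byte form → F0 90 8C 8C.
U+0062: 1-byte form → 62.
Concatenated (21 bytes): E8 8F BC E9 A5 9E E0 A6 90 E0 BD 82 35 EE AC 90 F0 90 8C 8C 62.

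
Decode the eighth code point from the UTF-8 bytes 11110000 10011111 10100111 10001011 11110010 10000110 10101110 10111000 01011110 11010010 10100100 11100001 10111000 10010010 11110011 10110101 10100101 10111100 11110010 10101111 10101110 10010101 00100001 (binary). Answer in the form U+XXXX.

Offset 0: leading byte 0xF0 = 11110000 → 4-byte char #1 = F0 9F A7 8B.
Offset 4: leading byte 0xF2 = 11110010 → 4-byte char #2 = F2 86 AE B8.
Offset 8: leading byte 0x5E = 01011110 → 1-byte char #3 = 5E.
Offset 9: leading byte 0xD2 = 11010010 → 2-byte char #4 = D2 A4.
Offset 11: leading byte 0xE1 = 11100001 → 3-byte char #5 = E1 B8 92.
Offset 14: leading byte 0xF3 = 11110011 → 4-byte char #6 = F3 B5 A5 BC.
Offset 18: leading byte 0xF2 = 11110010 → 4-byte char #7 = F2 AF AE 95.
Offset 22: leading byte 0x21 = 00100001 → 1-byte char #8 = 21.
Leading byte 0x21 = 00100001 matches 0xxxxxxx → 1-byte sequence.
Byte 1: 0x21 = 00100001, payload 0100001 (7 bits).
Concatenate: 0100001 = 0x21 (7 bits → U+0021).

U+0021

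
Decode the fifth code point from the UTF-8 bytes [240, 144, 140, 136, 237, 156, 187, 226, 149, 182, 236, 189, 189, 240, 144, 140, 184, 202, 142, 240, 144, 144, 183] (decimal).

Offset 0: leading byte 0xF0 = 11110000 → 4-byte char #1 = F0 90 8C 88.
Offset 4: leading byte 0xED = 11101101 → 3-byte char #2 = ED 9C BB.
Offset 7: leading byte 0xE2 = 11100010 → 3-byte char #3 = E2 95 B6.
Offset 10: leading byte 0xEC = 11101100 → 3-byte char #4 = EC BD BD.
Offset 13: leading byte 0xF0 = 11110000 → 4-byte char #5 = F0 90 8C B8.
Leading byte 0xF0 = 11110000 matches 11110xxx → 4-byte sequence.
Byte 1: 0xF0 = 11110000, payload 000 (3 bits).
Byte 2: 0x90 = 10010000 (10xxxxxx ✓), payload 010000.
Byte 3: 0x8C = 10001100 (10xxxxxx ✓), payload 001100.
Byte 4: 0xB8 = 10111000 (10xxxxxx ✓), payload 111000.
Concatenate: 000010000001100111000 = 0x10338 (21 bits → U+10338).

U+10338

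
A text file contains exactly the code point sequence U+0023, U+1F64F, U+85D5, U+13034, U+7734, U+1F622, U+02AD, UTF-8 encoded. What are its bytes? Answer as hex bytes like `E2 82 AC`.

U+0023: 1-byte form → 23.
U+1F64F: 4-byte form → F0 9F 99 8F.
U+85D5: 3-byte form → E8 97 95.
U+13034: 4-byte form → F0 93 80 B4.
U+7734: 3-byte form → E7 9C B4.
U+1F622: 4-byte form → F0 9F 98 A2.
U+02AD: 2-byte form → CA AD.
Concatenated (21 bytes): 23 F0 9F 99 8F E8 97 95 F0 93 80 B4 E7 9C B4 F0 9F 98 A2 CA AD.

23 F0 9F 99 8F E8 97 95 F0 93 80 B4 E7 9C B4 F0 9F 98 A2 CA AD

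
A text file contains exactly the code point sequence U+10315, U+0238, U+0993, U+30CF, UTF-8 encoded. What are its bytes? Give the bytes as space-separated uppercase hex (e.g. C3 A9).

F0 90 8C 95 C8 B8 E0 A6 93 E3 83 8F

U+10315: 4-byte form → F0 90 8C 95.
U+0238: 2-byte form → C8 B8.
U+0993: 3-byte form → E0 A6 93.
U+30CF: 3-byte form → E3 83 8F.
Concatenated (12 bytes): F0 90 8C 95 C8 B8 E0 A6 93 E3 83 8F.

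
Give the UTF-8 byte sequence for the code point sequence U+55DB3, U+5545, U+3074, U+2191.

U+55DB3: 4-byte form → F1 95 B6 B3.
U+5545: 3-byte form → E5 95 85.
U+3074: 3-byte form → E3 81 B4.
U+2191: 3-byte form → E2 86 91.
Concatenated (13 bytes): F1 95 B6 B3 E5 95 85 E3 81 B4 E2 86 91.

F1 95 B6 B3 E5 95 85 E3 81 B4 E2 86 91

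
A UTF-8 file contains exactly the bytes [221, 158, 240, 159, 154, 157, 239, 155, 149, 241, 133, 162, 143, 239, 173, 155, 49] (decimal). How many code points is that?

Byte at offset 0: 0xDD = 11011101 → 2-byte char (#1). Advance 2.
Byte at offset 2: 0xF0 = 11110000 → 4-byte char (#2). Advance 4.
Byte at offset 6: 0xEF = 11101111 → 3-byte char (#3). Advance 3.
Byte at offset 9: 0xF1 = 11110001 → 4-byte char (#4). Advance 4.
Byte at offset 13: 0xEF = 11101111 → 3-byte char (#5). Advance 3.
Byte at offset 16: 0x31 = 00110001 → 1-byte char (#6). Advance 1.
Reached end at offset 17 after 6 code points.

6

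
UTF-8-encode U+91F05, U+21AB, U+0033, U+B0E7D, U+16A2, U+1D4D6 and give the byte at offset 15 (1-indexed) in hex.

1-indexed offset 15 is 0-indexed offset 14.
U+91F05 → 4-byte form F2 91 BC 85 at offsets 0–3.
U+21AB → 3-byte form E2 86 AB at offsets 4–6.
U+0033 → 1-byte form 33 at offsets 7–7.
U+B0E7D → 4-byte form F2 B0 B9 BD at offsets 8–11.
U+16A2 → 3-byte form E1 9A A2 at offsets 12–14.
Offset 14 falls in char 5's range; it's byte 3 of E1 9A A2 = 0xA2.

0xA2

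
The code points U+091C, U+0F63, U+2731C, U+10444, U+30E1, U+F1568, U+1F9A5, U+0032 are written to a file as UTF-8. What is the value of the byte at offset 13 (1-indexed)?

1-indexed offset 13 is 0-indexed offset 12.
U+091C → 3-byte form E0 A4 9C at offsets 0–2.
U+0F63 → 3-byte form E0 BD A3 at offsets 3–5.
U+2731C → 4-byte form F0 A7 8C 9C at offsets 6–9.
U+10444 → 4-byte form F0 90 91 84 at offsets 10–13.
Offset 12 falls in char 4's range; it's byte 3 of F0 90 91 84 = 0x91.

0x91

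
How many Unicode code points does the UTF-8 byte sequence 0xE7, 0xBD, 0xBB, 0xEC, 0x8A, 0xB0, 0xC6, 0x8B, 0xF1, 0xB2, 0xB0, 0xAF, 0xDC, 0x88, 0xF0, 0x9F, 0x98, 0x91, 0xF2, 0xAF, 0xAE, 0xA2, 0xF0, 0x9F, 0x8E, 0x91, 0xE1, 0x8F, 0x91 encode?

Byte at offset 0: 0xE7 = 11100111 → 3-byte char (#1). Advance 3.
Byte at offset 3: 0xEC = 11101100 → 3-byte char (#2). Advance 3.
Byte at offset 6: 0xC6 = 11000110 → 2-byte char (#3). Advance 2.
Byte at offset 8: 0xF1 = 11110001 → 4-byte char (#4). Advance 4.
Byte at offset 12: 0xDC = 11011100 → 2-byte char (#5). Advance 2.
Byte at offset 14: 0xF0 = 11110000 → 4-byte char (#6). Advance 4.
Byte at offset 18: 0xF2 = 11110010 → 4-byte char (#7). Advance 4.
Byte at offset 22: 0xF0 = 11110000 → 4-byte char (#8). Advance 4.
Byte at offset 26: 0xE1 = 11100001 → 3-byte char (#9). Advance 3.
Reached end at offset 29 after 9 code points.

9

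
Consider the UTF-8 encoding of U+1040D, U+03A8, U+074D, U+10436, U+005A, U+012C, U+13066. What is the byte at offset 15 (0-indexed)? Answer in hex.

U+1040D → 4-byte form F0 90 90 8D at offsets 0–3.
U+03A8 → 2-byte form CE A8 at offsets 4–5.
U+074D → 2-byte form DD 8D at offsets 6–7.
U+10436 → 4-byte form F0 90 90 B6 at offsets 8–11.
U+005A → 1-byte form 5A at offsets 12–12.
U+012C → 2-byte form C4 AC at offsets 13–14.
U+13066 → 4-byte form F0 93 81 A6 at offsets 15–18.
Offset 15 falls in char 7's range; it's byte 1 of F0 93 81 A6 = 0xF0.

0xF0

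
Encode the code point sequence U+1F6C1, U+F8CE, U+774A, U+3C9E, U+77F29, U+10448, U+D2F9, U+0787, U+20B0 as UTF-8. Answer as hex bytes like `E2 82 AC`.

F0 9F 9B 81 EF A3 8E E7 9D 8A E3 B2 9E F1 B7 BC A9 F0 90 91 88 ED 8B B9 DE 87 E2 82 B0

U+1F6C1: 4-byte form → F0 9F 9B 81.
U+F8CE: 3-byte form → EF A3 8E.
U+774A: 3-byte form → E7 9D 8A.
U+3C9E: 3-byte form → E3 B2 9E.
U+77F29: 4-byte form → F1 B7 BC A9.
U+10448: 4-byte form → F0 90 91 88.
U+D2F9: 3-byte form → ED 8B B9.
U+0787: 2-byte form → DE 87.
U+20B0: 3-byte form → E2 82 B0.
Concatenated (29 bytes): F0 9F 9B 81 EF A3 8E E7 9D 8A E3 B2 9E F1 B7 BC A9 F0 90 91 88 ED 8B B9 DE 87 E2 82 B0.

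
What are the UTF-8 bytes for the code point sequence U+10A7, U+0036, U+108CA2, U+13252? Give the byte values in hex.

U+10A7: 3-byte form → E1 82 A7.
U+0036: 1-byte form → 36.
U+108CA2: 4-byte form → F4 88 B2 A2.
U+13252: 4-byte form → F0 93 89 92.
Concatenated (12 bytes): E1 82 A7 36 F4 88 B2 A2 F0 93 89 92.

E1 82 A7 36 F4 88 B2 A2 F0 93 89 92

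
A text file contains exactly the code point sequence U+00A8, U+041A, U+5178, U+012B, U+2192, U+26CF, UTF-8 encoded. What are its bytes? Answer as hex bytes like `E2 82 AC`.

C2 A8 D0 9A E5 85 B8 C4 AB E2 86 92 E2 9B 8F

U+00A8: 2-byte form → C2 A8.
U+041A: 2-byte form → D0 9A.
U+5178: 3-byte form → E5 85 B8.
U+012B: 2-byte form → C4 AB.
U+2192: 3-byte form → E2 86 92.
U+26CF: 3-byte form → E2 9B 8F.
Concatenated (15 bytes): C2 A8 D0 9A E5 85 B8 C4 AB E2 86 92 E2 9B 8F.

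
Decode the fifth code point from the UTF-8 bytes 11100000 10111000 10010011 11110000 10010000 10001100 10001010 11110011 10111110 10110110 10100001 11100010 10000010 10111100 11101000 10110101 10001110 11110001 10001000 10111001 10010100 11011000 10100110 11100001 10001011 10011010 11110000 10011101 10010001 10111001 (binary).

Offset 0: leading byte 0xE0 = 11100000 → 3-byte char #1 = E0 B8 93.
Offset 3: leading byte 0xF0 = 11110000 → 4-byte char #2 = F0 90 8C 8A.
Offset 7: leading byte 0xF3 = 11110011 → 4-byte char #3 = F3 BE B6 A1.
Offset 11: leading byte 0xE2 = 11100010 → 3-byte char #4 = E2 82 BC.
Offset 14: leading byte 0xE8 = 11101000 → 3-byte char #5 = E8 B5 8E.
Leading byte 0xE8 = 11101000 matches 1110xxxx → 3-byte sequence.
Byte 1: 0xE8 = 11101000, payload 1000 (4 bits).
Byte 2: 0xB5 = 10110101 (10xxxxxx ✓), payload 110101.
Byte 3: 0x8E = 10001110 (10xxxxxx ✓), payload 001110.
Concatenate: 1000110101001110 = 0x8D4E (16 bits → U+8D4E).

U+8D4E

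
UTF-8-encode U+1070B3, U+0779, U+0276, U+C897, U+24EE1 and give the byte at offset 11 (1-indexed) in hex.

1-indexed offset 11 is 0-indexed offset 10.
U+1070B3 → 4-byte form F4 87 82 B3 at offsets 0–3.
U+0779 → 2-byte form DD B9 at offsets 4–5.
U+0276 → 2-byte form C9 B6 at offsets 6–7.
U+C897 → 3-byte form EC A2 97 at offsets 8–10.
Offset 10 falls in char 4's range; it's byte 3 of EC A2 97 = 0x97.

0x97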